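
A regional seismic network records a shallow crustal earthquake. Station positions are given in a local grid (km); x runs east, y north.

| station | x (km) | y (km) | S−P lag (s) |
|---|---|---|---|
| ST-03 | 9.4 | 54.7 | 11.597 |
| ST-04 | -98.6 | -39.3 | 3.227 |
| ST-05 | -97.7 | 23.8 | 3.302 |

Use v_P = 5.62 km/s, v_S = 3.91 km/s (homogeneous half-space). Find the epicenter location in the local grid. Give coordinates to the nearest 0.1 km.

-125.8 km east, -8.0 km north

Distance from S−P lag: d = Δt · v_P v_S / (v_P − v_S) = Δt · (5.62·3.91)/(5.62−3.91) ≈ 12.8504·Δt.
So d_ST-03 = 149.03, d_ST-04 = 41.47, d_ST-05 = 42.43 km.
Circle about each station: (x − 9.4)² + (y − 54.7)² = 149.03²; (x + 98.6)² + (y + 39.3)² = 41.47²; (x + 97.7)² + (y − 23.8)² = 42.43².
Subtracting pairs of circle equations eliminates x²+y² and gives linear equations (the radical axes):
-216.0 x − 188.0 y = 28676.18
-214.2 x − 61.8 y = 27440.92
Solving the 2×2 system: x ≈ -125.8, y ≈ -8.0 km.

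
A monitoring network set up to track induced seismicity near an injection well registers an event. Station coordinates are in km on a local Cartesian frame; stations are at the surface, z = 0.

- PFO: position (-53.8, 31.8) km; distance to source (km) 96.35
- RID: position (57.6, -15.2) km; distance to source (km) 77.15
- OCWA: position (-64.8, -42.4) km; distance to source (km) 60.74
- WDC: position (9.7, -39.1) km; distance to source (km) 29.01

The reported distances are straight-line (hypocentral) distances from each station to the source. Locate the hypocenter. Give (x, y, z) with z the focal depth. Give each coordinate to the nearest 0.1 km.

Each station gives a sphere (x−x_i)² + (y−y_i)² + z² = d_i² (stations at z=0).
Subtracting the PFO sphere from RID and OCWA: z² cancels, leaving linear equations in x and y:
222.8 x − 94.0 y = 2974.32
-22.0 x − 148.4 y = 7685.09
Solving: x ≈ -7.999, y ≈ -50.601 km (keep extra digits for the depth step; rounded: -8.0, -50.6).
Then from the PFO sphere: z² = 96.35² − (x + 53.8)² − (y − 31.8)² with x = -7.999, y = -50.601, so z ≈ 19.891 ≈ 19.9 km.

x ≈ -8.0 km, y ≈ -50.6 km, depth ≈ 19.9 km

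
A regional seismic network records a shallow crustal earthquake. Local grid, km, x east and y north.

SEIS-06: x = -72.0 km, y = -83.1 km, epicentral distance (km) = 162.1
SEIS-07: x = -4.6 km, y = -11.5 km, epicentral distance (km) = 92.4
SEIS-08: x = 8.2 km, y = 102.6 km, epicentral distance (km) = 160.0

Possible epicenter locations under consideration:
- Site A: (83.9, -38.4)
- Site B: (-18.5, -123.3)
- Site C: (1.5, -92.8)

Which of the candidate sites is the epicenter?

Site A

For each candidate, compare |candidate − station| to the reported distance:
Site A: residuals SEIS-06 0.1, SEIS-07 0.1, SEIS-08 0.0 → max 0.1 km
Site B: residuals SEIS-06 95.2, SEIS-07 20.3, SEIS-08 67.5 → max 95.2 km
Site C: residuals SEIS-06 88.0, SEIS-07 10.9, SEIS-08 35.5 → max 88.0 km
Only Site A has all residuals ≈ 0.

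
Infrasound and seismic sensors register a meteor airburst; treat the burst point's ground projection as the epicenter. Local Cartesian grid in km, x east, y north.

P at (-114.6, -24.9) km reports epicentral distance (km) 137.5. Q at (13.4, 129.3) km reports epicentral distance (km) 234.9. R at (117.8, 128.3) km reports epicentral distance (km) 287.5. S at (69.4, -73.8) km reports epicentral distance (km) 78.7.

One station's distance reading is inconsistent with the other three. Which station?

R

Solve using three stations at a time. Using P, Q, S (subtract circle equations pairwise → linear system) gives (x, y) ≈ (-2.9, -105.0).
Distances from that point to each station vs reported:
  P: calculated 137.5 vs reported 137.5 → residual 0.0 km
  Q: calculated 234.9 vs reported 234.9 → residual 0.0 km
  R: calculated 262.7 vs reported 287.5 → residual 24.8 km
  S: calculated 78.7 vs reported 78.7 → residual 0.0 km
P, Q, S are mutually consistent (residuals ≈ 0); R is off by 24.8 km.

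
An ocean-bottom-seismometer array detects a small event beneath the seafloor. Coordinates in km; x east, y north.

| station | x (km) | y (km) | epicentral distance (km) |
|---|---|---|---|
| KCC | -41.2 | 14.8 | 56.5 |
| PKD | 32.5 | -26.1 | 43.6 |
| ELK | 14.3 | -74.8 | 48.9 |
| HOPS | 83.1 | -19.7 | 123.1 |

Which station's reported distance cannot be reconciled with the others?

HOPS

Solve using three stations at a time. Using KCC, PKD, ELK (subtract circle equations pairwise → linear system) gives (x, y) ≈ (-10.6, -32.7).
Distances from that point to each station vs reported:
  KCC: calculated 56.5 vs reported 56.5 → residual 0.0 km
  PKD: calculated 43.6 vs reported 43.6 → residual 0.0 km
  ELK: calculated 48.9 vs reported 48.9 → residual 0.0 km
  HOPS: calculated 94.6 vs reported 123.1 → residual 28.5 km
KCC, PKD, ELK are mutually consistent (residuals ≈ 0); HOPS is off by 28.5 km.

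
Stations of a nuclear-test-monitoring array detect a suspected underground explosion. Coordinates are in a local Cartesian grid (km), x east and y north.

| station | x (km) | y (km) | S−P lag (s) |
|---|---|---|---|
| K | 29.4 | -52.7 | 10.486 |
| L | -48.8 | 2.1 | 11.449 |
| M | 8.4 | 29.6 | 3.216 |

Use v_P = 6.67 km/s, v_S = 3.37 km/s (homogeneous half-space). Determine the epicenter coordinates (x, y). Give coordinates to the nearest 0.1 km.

x ≈ 27.4 km, y ≈ 18.7 km

Distance from S−P lag: d = Δt · v_P v_S / (v_P − v_S) = Δt · (6.67·3.37)/(6.67−3.37) ≈ 6.8115·Δt.
So d_K = 71.43, d_L = 77.98, d_M = 21.91 km.
Circle about each station: (x − 29.4)² + (y + 52.7)² = 71.43²; (x + 48.8)² + (y − 2.1)² = 77.98²; (x − 8.4)² + (y − 29.6)² = 21.91².
Subtracting the K equation from the L and M equations removes the quadratic terms:
-156.4 x + 109.6 y = -2234.44
-42.0 x + 164.6 y = 1927.27
Solving the 2×2 system: x ≈ 27.4, y ≈ 18.7 km.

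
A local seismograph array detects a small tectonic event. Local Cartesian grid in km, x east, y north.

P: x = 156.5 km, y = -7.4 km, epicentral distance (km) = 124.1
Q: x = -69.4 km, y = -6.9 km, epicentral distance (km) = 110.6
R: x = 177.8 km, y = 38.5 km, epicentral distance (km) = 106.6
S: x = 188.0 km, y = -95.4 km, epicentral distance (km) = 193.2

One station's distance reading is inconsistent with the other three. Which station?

Solve using three stations at a time. Using P, Q, S (subtract circle equations pairwise → linear system) gives (x, y) ≈ (36.6, 24.6).
Distances from that point to each station vs reported:
  P: calculated 124.1 vs reported 124.1 → residual 0.0 km
  Q: calculated 110.6 vs reported 110.6 → residual 0.0 km
  R: calculated 141.9 vs reported 106.6 → residual 35.3 km
  S: calculated 193.2 vs reported 193.2 → residual 0.0 km
P, Q, S are mutually consistent (residuals ≈ 0); R is off by 35.3 km.

R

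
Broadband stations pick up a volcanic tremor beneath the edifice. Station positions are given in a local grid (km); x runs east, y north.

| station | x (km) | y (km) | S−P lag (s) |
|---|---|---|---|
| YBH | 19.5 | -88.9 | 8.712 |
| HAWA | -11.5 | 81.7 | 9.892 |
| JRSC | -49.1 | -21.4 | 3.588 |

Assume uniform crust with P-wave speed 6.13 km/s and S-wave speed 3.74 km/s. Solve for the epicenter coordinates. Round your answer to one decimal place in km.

x ≈ -15.7 km, y ≈ -13.1 km

Distance from S−P lag: d = Δt · v_P v_S / (v_P − v_S) = Δt · (6.13·3.74)/(6.13−3.74) ≈ 9.5926·Δt.
So d_YBH = 83.57, d_HAWA = 94.89, d_JRSC = 34.42 km.
Circle about each station: (x − 19.5)² + (y + 88.9)² = 83.57²; (x + 11.5)² + (y − 81.7)² = 94.89²; (x + 49.1)² + (y + 21.4)² = 34.42².
Subtracting the YBH equation from the HAWA and JRSC equations removes the quadratic terms:
-62.0 x + 341.2 y = -3496.49
-137.2 x + 135.0 y = 384.52
Solving the 2×2 system: x ≈ -15.7, y ≈ -13.1 km.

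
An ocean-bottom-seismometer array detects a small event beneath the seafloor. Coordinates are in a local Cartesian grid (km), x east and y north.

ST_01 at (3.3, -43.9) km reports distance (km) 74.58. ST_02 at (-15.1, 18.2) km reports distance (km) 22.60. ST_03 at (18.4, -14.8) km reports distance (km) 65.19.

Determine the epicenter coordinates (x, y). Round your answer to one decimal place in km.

-37.7 km east, 18.4 km north

Circle about each station: (x − 3.3)² + (y + 43.9)² = 74.58²; (x + 15.1)² + (y − 18.2)² = 22.60²; (x − 18.4)² + (y + 14.8)² = 65.19².
Subtracting pairs of circle equations eliminates x²+y² and gives linear equations (the radical axes):
-36.8 x + 124.2 y = 3672.57
30.2 x + 58.2 y = -68.06
Solving the 2×2 system: x ≈ -37.7, y ≈ 18.4 km.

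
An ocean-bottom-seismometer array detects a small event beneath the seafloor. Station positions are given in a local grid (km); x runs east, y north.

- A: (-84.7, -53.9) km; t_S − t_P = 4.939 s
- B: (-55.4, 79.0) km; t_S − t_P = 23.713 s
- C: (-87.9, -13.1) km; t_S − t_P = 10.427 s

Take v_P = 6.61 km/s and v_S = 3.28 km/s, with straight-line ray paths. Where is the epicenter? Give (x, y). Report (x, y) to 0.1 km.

Distance from S−P lag: d = Δt · v_P v_S / (v_P − v_S) = Δt · (6.61·3.28)/(6.61−3.28) ≈ 6.5108·Δt.
So d_A = 32.16, d_B = 154.39, d_C = 67.89 km.
Circle about each station: (x + 84.7)² + (y + 53.9)² = 32.16²; (x + 55.4)² + (y − 79.0)² = 154.39²; (x + 87.9)² + (y + 13.1)² = 67.89².
Subtracting the A equation from the B and C equations removes the quadratic terms:
58.6 x + 265.8 y = -23571.15
-6.4 x + 81.6 y = -5756.07
Solving the 2×2 system: x ≈ -60.7, y ≈ -75.3 km.

(-60.7, -75.3)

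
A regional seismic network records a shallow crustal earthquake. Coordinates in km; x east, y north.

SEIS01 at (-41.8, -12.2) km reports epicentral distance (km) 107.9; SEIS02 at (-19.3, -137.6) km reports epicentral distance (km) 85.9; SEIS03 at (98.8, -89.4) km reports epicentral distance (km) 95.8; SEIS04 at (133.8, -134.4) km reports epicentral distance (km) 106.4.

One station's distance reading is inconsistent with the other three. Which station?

Solve using three stations at a time. Using SEIS01, SEIS02, SEIS04 (subtract circle equations pairwise → linear system) gives (x, y) ≈ (43.2, -78.7).
Distances from that point to each station vs reported:
  SEIS01: calculated 107.9 vs reported 107.9 → residual 0.0 km
  SEIS02: calculated 85.9 vs reported 85.9 → residual 0.0 km
  SEIS03: calculated 56.6 vs reported 95.8 → residual 39.2 km
  SEIS04: calculated 106.4 vs reported 106.4 → residual 0.0 km
SEIS01, SEIS02, SEIS04 are mutually consistent (residuals ≈ 0); SEIS03 is off by 39.2 km.

SEIS03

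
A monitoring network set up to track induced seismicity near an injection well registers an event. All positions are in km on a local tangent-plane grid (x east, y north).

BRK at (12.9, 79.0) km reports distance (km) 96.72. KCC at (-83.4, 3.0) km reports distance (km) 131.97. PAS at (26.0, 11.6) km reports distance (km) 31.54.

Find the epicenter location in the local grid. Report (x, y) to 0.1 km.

Circle about each station: (x − 12.9)² + (y − 79.0)² = 96.72²; (x + 83.4)² + (y − 3.0)² = 131.97²; (x − 26.0)² + (y − 11.6)² = 31.54².
Subtracting the BRK equation from the KCC and PAS equations removes the quadratic terms:
-192.6 x − 152.0 y = -7504.17
26.2 x − 134.8 y = 2763.14
Solving the 2×2 system: x ≈ 47.8, y ≈ -11.2 km.

(47.8, -11.2)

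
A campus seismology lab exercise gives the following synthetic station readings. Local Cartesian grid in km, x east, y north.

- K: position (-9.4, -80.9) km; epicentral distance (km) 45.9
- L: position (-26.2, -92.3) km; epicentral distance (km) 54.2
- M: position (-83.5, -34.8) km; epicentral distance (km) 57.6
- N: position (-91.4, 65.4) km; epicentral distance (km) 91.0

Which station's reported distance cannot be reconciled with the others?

Solve using three stations at a time. Using K, L, M (subtract circle equations pairwise → linear system) gives (x, y) ≈ (-26.0, -38.1).
Distances from that point to each station vs reported:
  K: calculated 45.9 vs reported 45.9 → residual 0.0 km
  L: calculated 54.2 vs reported 54.2 → residual 0.0 km
  M: calculated 57.6 vs reported 57.6 → residual 0.0 km
  N: calculated 122.4 vs reported 91.0 → residual 31.4 km
K, L, M are mutually consistent (residuals ≈ 0); N is off by 31.4 km.

N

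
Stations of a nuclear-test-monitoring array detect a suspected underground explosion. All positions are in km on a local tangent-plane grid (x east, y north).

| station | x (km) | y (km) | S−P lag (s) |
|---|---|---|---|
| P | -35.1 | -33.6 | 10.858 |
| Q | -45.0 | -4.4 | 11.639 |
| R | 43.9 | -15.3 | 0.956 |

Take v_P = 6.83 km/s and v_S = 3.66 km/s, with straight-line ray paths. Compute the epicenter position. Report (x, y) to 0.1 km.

Distance from S−P lag: d = Δt · v_P v_S / (v_P − v_S) = Δt · (6.83·3.66)/(6.83−3.66) ≈ 7.8857·Δt.
So d_P = 85.62, d_Q = 91.78, d_R = 7.54 km.
Circle about each station: (x + 35.1)² + (y + 33.6)² = 85.62²; (x + 45.0)² + (y + 4.4)² = 91.78²; (x − 43.9)² + (y + 15.3)² = 7.54².
Subtracting the P equation from the Q and R equations removes the quadratic terms:
-19.8 x + 58.4 y = -1409.39
158.0 x + 36.6 y = 7074.26
Solving the 2×2 system: x ≈ 46.7, y ≈ -8.3 km.
Check against P (with the unrounded x, y): √((x + 35.1)²+(y + 33.6)²) = 85.62 ≈ 85.62 km. ✓

(46.7, -8.3)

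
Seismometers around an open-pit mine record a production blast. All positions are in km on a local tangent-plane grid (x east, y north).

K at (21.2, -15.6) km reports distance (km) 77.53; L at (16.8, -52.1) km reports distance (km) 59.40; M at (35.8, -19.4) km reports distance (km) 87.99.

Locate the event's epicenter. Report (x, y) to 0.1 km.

Circle about each station: (x − 21.2)² + (y + 15.6)² = 77.53²; (x − 16.8)² + (y + 52.1)² = 59.40²; (x − 35.8)² + (y + 19.4)² = 87.99².
Subtracting pairs of circle equations eliminates x²+y² and gives linear equations (the radical axes):
-8.8 x − 73.0 y = 4786.39
29.2 x − 7.6 y = -766.14
Solving the 2×2 system: x ≈ -42.0, y ≈ -60.5 km.

(-42.0, -60.5)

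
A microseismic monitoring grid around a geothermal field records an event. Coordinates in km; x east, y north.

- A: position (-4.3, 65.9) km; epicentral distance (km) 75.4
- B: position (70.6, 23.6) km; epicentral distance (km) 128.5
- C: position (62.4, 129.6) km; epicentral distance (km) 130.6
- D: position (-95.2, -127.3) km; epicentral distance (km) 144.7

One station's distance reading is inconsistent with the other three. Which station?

Solve using three stations at a time. Using A, B, D (subtract circle equations pairwise → linear system) gives (x, y) ≈ (-57.4, 12.4).
Distances from that point to each station vs reported:
  A: calculated 75.4 vs reported 75.4 → residual 0.0 km
  B: calculated 128.5 vs reported 128.5 → residual 0.0 km
  C: calculated 167.6 vs reported 130.6 → residual 37.0 km
  D: calculated 144.7 vs reported 144.7 → residual 0.0 km
A, B, D are mutually consistent (residuals ≈ 0); C is off by 37.0 km.

C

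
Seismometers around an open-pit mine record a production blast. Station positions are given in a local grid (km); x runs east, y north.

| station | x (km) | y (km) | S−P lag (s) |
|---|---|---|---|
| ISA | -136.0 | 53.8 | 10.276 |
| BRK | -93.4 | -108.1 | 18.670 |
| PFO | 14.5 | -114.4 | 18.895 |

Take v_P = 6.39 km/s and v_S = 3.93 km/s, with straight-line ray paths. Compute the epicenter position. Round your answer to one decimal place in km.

Distance from S−P lag: d = Δt · v_P v_S / (v_P − v_S) = Δt · (6.39·3.93)/(6.39−3.93) ≈ 10.2084·Δt.
So d_ISA = 104.90, d_BRK = 190.59, d_PFO = 192.89 km.
Circle about each station: (x + 136.0)² + (y − 53.8)² = 104.90²; (x + 93.4)² + (y + 108.1)² = 190.59²; (x − 14.5)² + (y + 114.4)² = 192.89².
Subtracting the ISA equation from the BRK and PFO equations removes the quadratic terms:
85.2 x − 323.8 y = -26301.81
301.0 x − 336.4 y = -34295.37
Solving the 2×2 system: x ≈ -32.8, y ≈ 72.6 km.

-32.8 km east, 72.6 km north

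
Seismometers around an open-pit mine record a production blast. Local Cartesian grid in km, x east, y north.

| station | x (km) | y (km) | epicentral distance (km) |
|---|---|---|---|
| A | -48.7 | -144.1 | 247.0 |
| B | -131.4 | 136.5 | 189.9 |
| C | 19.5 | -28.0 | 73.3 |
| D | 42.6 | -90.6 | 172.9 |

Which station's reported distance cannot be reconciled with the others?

Solve using three stations at a time. Using A, B, D (subtract circle equations pairwise → linear system) gives (x, y) ≈ (50.5, 82.1).
Distances from that point to each station vs reported:
  A: calculated 247.0 vs reported 247.0 → residual 0.0 km
  B: calculated 189.9 vs reported 189.9 → residual 0.0 km
  C: calculated 114.4 vs reported 73.3 → residual 41.1 km
  D: calculated 172.9 vs reported 172.9 → residual 0.0 km
A, B, D are mutually consistent (residuals ≈ 0); C is off by 41.1 km.

C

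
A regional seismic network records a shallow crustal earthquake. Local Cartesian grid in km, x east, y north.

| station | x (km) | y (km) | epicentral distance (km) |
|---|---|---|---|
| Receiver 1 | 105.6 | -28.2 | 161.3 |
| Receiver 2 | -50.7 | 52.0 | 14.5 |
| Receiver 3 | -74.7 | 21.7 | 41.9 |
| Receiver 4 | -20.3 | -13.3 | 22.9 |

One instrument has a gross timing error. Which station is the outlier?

Receiver 4

Solve using three stations at a time. Using Receiver 1, Receiver 2, Receiver 3 (subtract circle equations pairwise → linear system) gives (x, y) ≈ (-38.9, 43.5).
Distances from that point to each station vs reported:
  Receiver 1: calculated 161.3 vs reported 161.3 → residual 0.0 km
  Receiver 2: calculated 14.5 vs reported 14.5 → residual 0.0 km
  Receiver 3: calculated 41.9 vs reported 41.9 → residual 0.0 km
  Receiver 4: calculated 59.8 vs reported 22.9 → residual 36.9 km
Receiver 1, Receiver 2, Receiver 3 are mutually consistent (residuals ≈ 0); Receiver 4 is off by 36.9 km.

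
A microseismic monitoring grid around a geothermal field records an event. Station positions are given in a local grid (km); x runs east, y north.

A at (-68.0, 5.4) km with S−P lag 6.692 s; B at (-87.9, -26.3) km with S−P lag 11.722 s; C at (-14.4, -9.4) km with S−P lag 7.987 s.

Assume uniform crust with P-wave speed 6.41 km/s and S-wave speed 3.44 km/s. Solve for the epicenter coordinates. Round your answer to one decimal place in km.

-38.0 km east, 45.0 km north

Distance from S−P lag: d = Δt · v_P v_S / (v_P − v_S) = Δt · (6.41·3.44)/(6.41−3.44) ≈ 7.4244·Δt.
So d_A = 49.68, d_B = 87.03, d_C = 59.30 km.
Circle about each station: (x + 68.0)² + (y − 5.4)² = 49.68²; (x + 87.9)² + (y + 26.3)² = 87.03²; (x + 14.4)² + (y + 9.4)² = 59.30².
Subtracting pairs of circle equations eliminates x²+y² and gives linear equations (the radical axes):
-39.8 x − 63.4 y = -1341.18
107.2 x − 29.6 y = -5405.83
Solving the 2×2 system: x ≈ -38.0, y ≈ 45.0 km.
Check against A (with the unrounded x, y): √((x + 68.0)²+(y − 5.4)²) = 49.69 ≈ 49.68 km. ✓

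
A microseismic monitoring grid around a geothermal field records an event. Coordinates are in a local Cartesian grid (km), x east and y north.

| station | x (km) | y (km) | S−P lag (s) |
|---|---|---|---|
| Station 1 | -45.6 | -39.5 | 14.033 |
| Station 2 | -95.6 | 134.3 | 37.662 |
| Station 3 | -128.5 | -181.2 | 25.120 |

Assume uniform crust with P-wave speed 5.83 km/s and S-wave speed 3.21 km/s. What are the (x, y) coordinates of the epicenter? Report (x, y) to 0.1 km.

Distance from S−P lag: d = Δt · v_P v_S / (v_P − v_S) = Δt · (5.83·3.21)/(5.83−3.21) ≈ 7.1429·Δt.
So d_Station 1 = 100.24, d_Station 2 = 269.01, d_Station 3 = 179.43 km.
Circle about each station: (x + 45.6)² + (y + 39.5)² = 100.24²; (x + 95.6)² + (y − 134.3)² = 269.01²; (x + 128.5)² + (y + 181.2)² = 179.43².
Subtracting the Station 1 equation from the Station 2 and Station 3 equations removes the quadratic terms:
-100.0 x + 347.6 y = -38782.08
-165.8 x − 283.4 y = 23559.01
Solving the 2×2 system: x ≈ 32.6, y ≈ -102.2 km.

32.6 km east, -102.2 km north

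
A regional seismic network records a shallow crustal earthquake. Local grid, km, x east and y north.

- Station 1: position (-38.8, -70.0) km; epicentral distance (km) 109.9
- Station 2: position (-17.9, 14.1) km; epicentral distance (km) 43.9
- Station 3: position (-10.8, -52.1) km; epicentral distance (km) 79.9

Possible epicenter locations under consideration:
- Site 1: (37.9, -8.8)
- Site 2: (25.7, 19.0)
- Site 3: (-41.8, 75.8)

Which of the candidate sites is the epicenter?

Site 2

For each candidate, compare |candidate − station| to the reported distance:
Site 1: residuals Station 1 11.8, Station 2 16.4, Station 3 14.7 → max 16.4 km
Site 2: residuals Station 1 0.0, Station 2 0.0, Station 3 0.0 → max 0.0 km
Site 3: residuals Station 1 35.9, Station 2 22.3, Station 3 51.7 → max 51.7 km
Only Site 2 has all residuals ≈ 0.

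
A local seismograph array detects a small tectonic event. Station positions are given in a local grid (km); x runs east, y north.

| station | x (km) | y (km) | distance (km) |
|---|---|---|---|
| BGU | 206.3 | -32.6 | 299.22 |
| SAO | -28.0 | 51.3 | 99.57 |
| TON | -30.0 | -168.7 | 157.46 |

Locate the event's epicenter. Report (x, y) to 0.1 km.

(-92.8, -24.3)

Circle about each station: (x − 206.3)² + (y + 32.6)² = 299.22²; (x + 28.0)² + (y − 51.3)² = 99.57²; (x + 30.0)² + (y + 168.7)² = 157.46².
Subtracting the BGU equation from the SAO and TON equations removes the quadratic terms:
-468.6 x + 167.8 y = 39411.66
-472.6 x − 272.2 y = 50476.20
Solving the 2×2 system: x ≈ -92.8, y ≈ -24.3 km.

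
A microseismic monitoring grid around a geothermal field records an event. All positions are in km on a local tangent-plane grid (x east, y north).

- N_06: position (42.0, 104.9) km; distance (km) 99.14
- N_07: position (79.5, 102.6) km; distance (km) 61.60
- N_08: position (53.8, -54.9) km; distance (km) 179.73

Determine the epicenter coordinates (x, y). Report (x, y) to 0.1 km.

141.1 km east, 102.2 km north

Circle about each station: (x − 42.0)² + (y − 104.9)² = 99.14²; (x − 79.5)² + (y − 102.6)² = 61.60²; (x − 53.8)² + (y + 54.9)² = 179.73².
Subtracting the N_06 equation from the N_07 and N_08 equations removes the quadratic terms:
75.0 x − 4.6 y = 10113.18
23.6 x − 319.6 y = -29333.69
Solving the 2×2 system: x ≈ 141.1, y ≈ 102.2 km.
Check against N_06 (with the unrounded x, y): √((x − 42.0)²+(y − 104.9)²) = 99.15 ≈ 99.14 km. ✓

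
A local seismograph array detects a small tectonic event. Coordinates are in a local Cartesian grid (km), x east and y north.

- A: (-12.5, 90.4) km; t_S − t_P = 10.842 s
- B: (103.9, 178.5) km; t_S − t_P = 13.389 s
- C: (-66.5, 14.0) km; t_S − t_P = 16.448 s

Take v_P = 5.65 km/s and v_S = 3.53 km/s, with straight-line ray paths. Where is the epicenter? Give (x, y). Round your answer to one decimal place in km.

Distance from S−P lag: d = Δt · v_P v_S / (v_P − v_S) = Δt · (5.65·3.53)/(5.65−3.53) ≈ 9.4078·Δt.
So d_A = 102.00, d_B = 125.96, d_C = 154.74 km.
Circle about each station: (x + 12.5)² + (y − 90.4)² = 102.00²; (x − 103.9)² + (y − 178.5)² = 125.96²; (x + 66.5)² + (y − 14.0)² = 154.74².
Subtracting the A equation from the B and C equations removes the quadratic terms:
232.8 x + 176.2 y = 28867.13
-108.0 x − 152.8 y = -17250.63
Solving the 2×2 system: x ≈ 82.9, y ≈ 54.3 km.
Check against A (with the unrounded x, y): √((x + 12.5)²+(y − 90.4)²) = 102.00 ≈ 102.00 km. ✓

(82.9, 54.3)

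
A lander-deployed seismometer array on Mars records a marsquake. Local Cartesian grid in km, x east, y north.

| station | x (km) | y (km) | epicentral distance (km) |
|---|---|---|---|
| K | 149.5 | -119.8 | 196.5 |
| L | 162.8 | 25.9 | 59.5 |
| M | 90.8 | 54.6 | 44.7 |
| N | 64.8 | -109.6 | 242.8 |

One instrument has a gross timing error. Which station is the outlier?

N

Solve using three stations at a time. Using K, L, M (subtract circle equations pairwise → linear system) gives (x, y) ≈ (130.2, 75.8).
Distances from that point to each station vs reported:
  K: calculated 196.5 vs reported 196.5 → residual 0.0 km
  L: calculated 59.6 vs reported 59.5 → residual 0.1 km
  M: calculated 44.8 vs reported 44.7 → residual 0.1 km
  N: calculated 196.6 vs reported 242.8 → residual 46.2 km
K, L, M are mutually consistent (residuals ≈ 0); N is off by 46.2 km.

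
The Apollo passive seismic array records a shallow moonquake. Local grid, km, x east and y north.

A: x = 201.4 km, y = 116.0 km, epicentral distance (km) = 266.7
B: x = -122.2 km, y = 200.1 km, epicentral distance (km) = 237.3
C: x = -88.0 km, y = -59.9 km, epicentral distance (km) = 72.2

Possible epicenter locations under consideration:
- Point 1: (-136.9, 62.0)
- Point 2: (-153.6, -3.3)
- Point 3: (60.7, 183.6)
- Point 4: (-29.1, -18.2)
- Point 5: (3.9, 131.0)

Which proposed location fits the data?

For each candidate, compare |candidate − station| to the reported distance:
Point 1: residuals A 75.9, B 98.4, C 59.1 → max 98.4 km
Point 2: residuals A 107.8, B 31.5, C 14.4 → max 107.8 km
Point 3: residuals A 110.6, B 53.7, C 213.1 → max 213.1 km
Point 4: residuals A 0.0, B 0.0, C 0.0 → max 0.0 km
Point 5: residuals A 68.6, B 93.5, C 139.7 → max 139.7 km
Only Point 4 has all residuals ≈ 0.

Point 4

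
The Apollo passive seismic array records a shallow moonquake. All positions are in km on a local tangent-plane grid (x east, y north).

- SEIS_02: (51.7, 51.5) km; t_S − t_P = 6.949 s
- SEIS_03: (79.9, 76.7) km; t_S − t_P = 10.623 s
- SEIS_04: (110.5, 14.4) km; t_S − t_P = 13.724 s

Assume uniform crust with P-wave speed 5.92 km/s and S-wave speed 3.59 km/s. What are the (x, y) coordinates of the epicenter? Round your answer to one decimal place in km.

x ≈ -11.2 km, y ≈ 43.7 km

Distance from S−P lag: d = Δt · v_P v_S / (v_P − v_S) = Δt · (5.92·3.59)/(5.92−3.59) ≈ 9.1214·Δt.
So d_SEIS_02 = 63.38, d_SEIS_03 = 96.90, d_SEIS_04 = 125.18 km.
Circle about each station: (x − 51.7)² + (y − 51.5)² = 63.38²; (x − 79.9)² + (y − 76.7)² = 96.90²; (x − 110.5)² + (y − 14.4)² = 125.18².
Subtracting pairs of circle equations eliminates x²+y² and gives linear equations (the radical axes):
56.4 x + 50.4 y = 1569.17
117.6 x − 74.2 y = -4560.54
Solving the 2×2 system: x ≈ -11.2, y ≈ 43.7 km.
Check against SEIS_02 (with the unrounded x, y): √((x − 51.7)²+(y − 51.5)²) = 63.40 ≈ 63.38 km. ✓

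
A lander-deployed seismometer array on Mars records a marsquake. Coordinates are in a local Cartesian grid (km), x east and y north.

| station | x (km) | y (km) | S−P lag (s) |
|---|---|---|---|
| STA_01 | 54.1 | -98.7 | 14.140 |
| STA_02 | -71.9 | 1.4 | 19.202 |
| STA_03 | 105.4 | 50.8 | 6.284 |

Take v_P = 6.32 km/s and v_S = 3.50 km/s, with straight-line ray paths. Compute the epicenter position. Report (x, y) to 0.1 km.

78.5 km east, 9.5 km north

Distance from S−P lag: d = Δt · v_P v_S / (v_P − v_S) = Δt · (6.32·3.50)/(6.32−3.50) ≈ 7.8440·Δt.
So d_STA_01 = 110.91, d_STA_02 = 150.62, d_STA_03 = 49.29 km.
Circle about each station: (x − 54.1)² + (y + 98.7)² = 110.91²; (x + 71.9)² + (y − 1.4)² = 150.62²; (x − 105.4)² + (y − 50.8)² = 49.29².
Subtracting the STA_01 equation from the STA_02 and STA_03 equations removes the quadratic terms:
-252.0 x + 200.2 y = -17882.29
102.6 x + 299.0 y = 10892.82
Solving the 2×2 system: x ≈ 78.5, y ≈ 9.5 km.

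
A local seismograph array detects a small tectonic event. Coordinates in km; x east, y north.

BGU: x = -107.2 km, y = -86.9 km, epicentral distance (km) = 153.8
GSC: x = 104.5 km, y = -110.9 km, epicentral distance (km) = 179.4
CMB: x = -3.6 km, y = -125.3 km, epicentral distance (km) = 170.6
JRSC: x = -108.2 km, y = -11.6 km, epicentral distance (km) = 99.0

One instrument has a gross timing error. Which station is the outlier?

Solve using three stations at a time. Using BGU, CMB, JRSC (subtract circle equations pairwise → linear system) gives (x, y) ≈ (-26.1, 43.8).
Distances from that point to each station vs reported:
  BGU: calculated 153.8 vs reported 153.8 → residual 0.0 km
  GSC: calculated 202.5 vs reported 179.4 → residual 23.1 km
  CMB: calculated 170.6 vs reported 170.6 → residual 0.0 km
  JRSC: calculated 99.0 vs reported 99.0 → residual 0.0 km
BGU, CMB, JRSC are mutually consistent (residuals ≈ 0); GSC is off by 23.1 km.

GSC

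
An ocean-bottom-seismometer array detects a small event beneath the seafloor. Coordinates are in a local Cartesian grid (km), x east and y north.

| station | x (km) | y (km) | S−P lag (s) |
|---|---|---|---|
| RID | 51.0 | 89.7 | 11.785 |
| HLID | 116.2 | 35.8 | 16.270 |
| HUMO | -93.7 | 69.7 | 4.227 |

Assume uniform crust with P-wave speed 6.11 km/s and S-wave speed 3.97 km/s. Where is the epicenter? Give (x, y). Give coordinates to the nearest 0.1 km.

Distance from S−P lag: d = Δt · v_P v_S / (v_P − v_S) = Δt · (6.11·3.97)/(6.11−3.97) ≈ 11.3349·Δt.
So d_RID = 133.58, d_HLID = 184.42, d_HUMO = 47.91 km.
Circle about each station: (x − 51.0)² + (y − 89.7)² = 133.58²; (x − 116.2)² + (y − 35.8)² = 184.42²; (x + 93.7)² + (y − 69.7)² = 47.91².
Subtracting pairs of circle equations eliminates x²+y² and gives linear equations (the radical axes):
130.4 x − 107.8 y = -12030.13
-289.4 x − 40.0 y = 18538.94
Solving the 2×2 system: x ≈ -68.1, y ≈ 29.2 km.
Check against RID (with the unrounded x, y): √((x − 51.0)²+(y − 89.7)²) = 133.57 ≈ 133.58 km. ✓

x ≈ -68.1 km, y ≈ 29.2 km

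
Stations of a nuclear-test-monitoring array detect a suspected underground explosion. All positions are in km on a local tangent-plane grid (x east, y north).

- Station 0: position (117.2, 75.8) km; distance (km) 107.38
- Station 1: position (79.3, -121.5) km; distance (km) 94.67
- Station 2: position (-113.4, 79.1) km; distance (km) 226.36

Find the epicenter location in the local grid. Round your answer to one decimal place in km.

(86.5, -27.1)

Circle about each station: (x − 117.2)² + (y − 75.8)² = 107.38²; (x − 79.3)² + (y + 121.5)² = 94.67²; (x + 113.4)² + (y − 79.1)² = 226.36².
Subtracting the Station 0 equation from the Station 1 and Station 2 equations removes the quadratic terms:
-75.8 x − 394.6 y = 4137.32
-461.2 x + 6.6 y = -40073.50
Solving the 2×2 system: x ≈ 86.5, y ≈ -27.1 km.
Check against Station 0 (with the unrounded x, y): √((x − 117.2)²+(y − 75.8)²) = 107.38 ≈ 107.38 km. ✓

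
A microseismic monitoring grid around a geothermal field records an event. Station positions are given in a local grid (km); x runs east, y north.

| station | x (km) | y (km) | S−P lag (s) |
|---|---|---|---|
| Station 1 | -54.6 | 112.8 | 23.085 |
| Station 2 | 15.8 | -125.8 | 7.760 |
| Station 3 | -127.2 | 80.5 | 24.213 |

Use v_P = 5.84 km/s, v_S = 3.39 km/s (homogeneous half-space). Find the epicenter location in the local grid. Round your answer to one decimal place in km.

(4.6, -64.1)

Distance from S−P lag: d = Δt · v_P v_S / (v_P − v_S) = Δt · (5.84·3.39)/(5.84−3.39) ≈ 8.0807·Δt.
So d_Station 1 = 186.54, d_Station 2 = 62.71, d_Station 3 = 195.66 km.
Circle about each station: (x + 54.6)² + (y − 112.8)² = 186.54²; (x − 15.8)² + (y + 125.8)² = 62.71²; (x + 127.2)² + (y − 80.5)² = 195.66².
Subtracting pairs of circle equations eliminates x²+y² and gives linear equations (the radical axes):
140.8 x − 477.2 y = 31234.91
-145.2 x − 64.6 y = 3469.43
Solving the 2×2 system: x ≈ 4.6, y ≈ -64.1 km.
Check against Station 1 (with the unrounded x, y): √((x + 54.6)²+(y − 112.8)²) = 186.54 ≈ 186.54 km. ✓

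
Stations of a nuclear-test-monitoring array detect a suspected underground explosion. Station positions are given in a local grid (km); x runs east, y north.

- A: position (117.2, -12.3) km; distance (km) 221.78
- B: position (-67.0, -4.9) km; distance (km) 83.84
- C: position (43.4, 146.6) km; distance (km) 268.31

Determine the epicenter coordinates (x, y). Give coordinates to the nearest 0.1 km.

(-92.4, -84.8)

Circle about each station: (x − 117.2)² + (y + 12.3)² = 221.78²; (x + 67.0)² + (y + 4.9)² = 83.84²; (x − 43.4)² + (y − 146.6)² = 268.31².
Subtracting the A equation from the B and C equations removes the quadratic terms:
-368.4 x + 14.8 y = 32783.10
-147.6 x + 317.8 y = -13315.90
Solving the 2×2 system: x ≈ -92.4, y ≈ -84.8 km.
Check against A (with the unrounded x, y): √((x − 117.2)²+(y + 12.3)²) = 221.78 ≈ 221.78 km. ✓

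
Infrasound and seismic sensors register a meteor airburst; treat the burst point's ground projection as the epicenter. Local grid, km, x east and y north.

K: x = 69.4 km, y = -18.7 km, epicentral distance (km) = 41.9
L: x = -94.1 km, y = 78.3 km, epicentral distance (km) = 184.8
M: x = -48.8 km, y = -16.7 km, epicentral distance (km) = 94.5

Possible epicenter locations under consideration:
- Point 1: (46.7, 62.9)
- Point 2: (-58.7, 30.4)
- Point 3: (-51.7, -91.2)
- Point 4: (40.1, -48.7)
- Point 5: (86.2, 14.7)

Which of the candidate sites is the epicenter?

For each candidate, compare |candidate − station| to the reported distance:
Point 1: residuals K 42.8, L 43.2, M 29.8 → max 43.2 km
Point 2: residuals K 95.3, L 125.2, M 46.4 → max 125.2 km
Point 3: residuals K 99.2, L 10.1, M 19.9 → max 99.2 km
Point 4: residuals K 0.0, L 0.0, M 0.0 → max 0.0 km
Point 5: residuals K 4.5, L 6.4, M 44.1 → max 44.1 km
Only Point 4 has all residuals ≈ 0.

Point 4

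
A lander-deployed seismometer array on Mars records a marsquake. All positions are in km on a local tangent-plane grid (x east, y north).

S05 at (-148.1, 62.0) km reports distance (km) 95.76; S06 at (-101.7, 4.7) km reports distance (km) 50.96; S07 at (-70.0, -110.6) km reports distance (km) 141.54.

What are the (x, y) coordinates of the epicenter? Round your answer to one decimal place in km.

-57.7 km east, 30.4 km north

Circle about each station: (x + 148.1)² + (y − 62.0)² = 95.76²; (x + 101.7)² + (y − 4.7)² = 50.96²; (x + 70.0)² + (y + 110.6)² = 141.54².
Subtracting pairs of circle equations eliminates x²+y² and gives linear equations (the radical axes):
92.8 x − 114.6 y = -8839.57
156.2 x − 345.2 y = -19508.84
Solving the 2×2 system: x ≈ -57.7, y ≈ 30.4 km.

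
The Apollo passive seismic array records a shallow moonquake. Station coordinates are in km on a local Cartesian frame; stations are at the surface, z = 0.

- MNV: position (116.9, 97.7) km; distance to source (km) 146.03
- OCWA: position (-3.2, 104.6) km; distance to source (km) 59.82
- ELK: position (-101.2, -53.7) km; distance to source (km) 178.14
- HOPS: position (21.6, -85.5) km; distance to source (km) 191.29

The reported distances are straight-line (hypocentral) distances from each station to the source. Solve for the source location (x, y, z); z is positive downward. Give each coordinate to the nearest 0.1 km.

(-17.5, 92.9, 56.9)

Each station gives a sphere (x−x_i)² + (y−y_i)² + z² = d_i² (stations at z=0).
Subtracting the MNV sphere from OCWA and ELK: z² cancels, leaving linear equations in x and y:
-240.2 x + 13.8 y = 5486.83
-436.2 x − 302.8 y = -20494.87
Solving: x ≈ -17.505, y ≈ 92.902 km (keep extra digits for the depth step; rounded: -17.5, 92.9).
Then from the MNV sphere: z² = 146.03² − (x − 116.9)² − (y − 97.7)² with x = -17.505, y = 92.902, so z ≈ 56.895 ≈ 56.9 km.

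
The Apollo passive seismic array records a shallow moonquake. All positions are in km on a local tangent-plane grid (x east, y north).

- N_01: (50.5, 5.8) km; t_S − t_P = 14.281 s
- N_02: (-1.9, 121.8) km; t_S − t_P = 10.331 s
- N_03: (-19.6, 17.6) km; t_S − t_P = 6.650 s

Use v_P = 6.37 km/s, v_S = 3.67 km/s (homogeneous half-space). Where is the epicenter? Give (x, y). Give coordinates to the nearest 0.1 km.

Distance from S−P lag: d = Δt · v_P v_S / (v_P − v_S) = Δt · (6.37·3.67)/(6.37−3.67) ≈ 8.6585·Δt.
So d_N_01 = 123.65, d_N_02 = 89.45, d_N_03 = 57.58 km.
Circle about each station: (x − 50.5)² + (y − 5.8)² = 123.65²; (x + 1.9)² + (y − 121.8)² = 89.45²; (x + 19.6)² + (y − 17.6)² = 57.58².
Subtracting pairs of circle equations eliminates x²+y² and gives linear equations (the radical axes):
-104.8 x + 232.0 y = 19542.98
-140.2 x + 23.6 y = 10083.90
Solving the 2×2 system: x ≈ -62.5, y ≈ 56.0 km.

(-62.5, 56.0)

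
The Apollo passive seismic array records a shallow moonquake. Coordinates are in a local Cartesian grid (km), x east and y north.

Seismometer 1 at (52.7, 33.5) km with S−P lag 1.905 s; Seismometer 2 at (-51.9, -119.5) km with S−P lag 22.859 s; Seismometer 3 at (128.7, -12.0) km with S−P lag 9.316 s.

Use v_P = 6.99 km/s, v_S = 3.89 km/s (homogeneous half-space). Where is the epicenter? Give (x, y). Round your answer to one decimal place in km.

67.2 km east, 41.8 km north

Distance from S−P lag: d = Δt · v_P v_S / (v_P − v_S) = Δt · (6.99·3.89)/(6.99−3.89) ≈ 8.7713·Δt.
So d_Seismometer 1 = 16.71, d_Seismometer 2 = 200.50, d_Seismometer 3 = 81.71 km.
Circle about each station: (x − 52.7)² + (y − 33.5)² = 16.71²; (x + 51.9)² + (y + 119.5)² = 200.50²; (x − 128.7)² + (y + 12.0)² = 81.71².
Subtracting the Seismometer 1 equation from the Seismometer 2 and Seismometer 3 equations removes the quadratic terms:
-209.2 x − 306.0 y = -26846.71
152.0 x − 91.0 y = 6410.85
Solving the 2×2 system: x ≈ 67.2, y ≈ 41.8 km.
Check against Seismometer 1 (with the unrounded x, y): √((x − 52.7)²+(y − 33.5)²) = 16.70 ≈ 16.71 km. ✓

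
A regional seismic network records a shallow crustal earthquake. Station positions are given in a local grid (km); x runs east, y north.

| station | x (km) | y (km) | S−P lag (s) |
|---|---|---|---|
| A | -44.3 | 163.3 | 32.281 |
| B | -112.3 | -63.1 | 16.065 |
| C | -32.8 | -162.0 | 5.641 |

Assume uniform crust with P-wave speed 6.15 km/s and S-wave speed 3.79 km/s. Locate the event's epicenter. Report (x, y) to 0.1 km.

Distance from S−P lag: d = Δt · v_P v_S / (v_P − v_S) = Δt · (6.15·3.79)/(6.15−3.79) ≈ 9.8765·Δt.
So d_A = 318.82, d_B = 158.67, d_C = 55.71 km.
Circle about each station: (x + 44.3)² + (y − 163.3)² = 318.82²; (x + 112.3)² + (y + 63.1)² = 158.67²; (x + 32.8)² + (y + 162.0)² = 55.71².
Subtracting pairs of circle equations eliminates x²+y² and gives linear equations (the radical axes):
-136.0 x − 452.8 y = 64433.54
23.0 x − 650.6 y = 97233.05
Solving the 2×2 system: x ≈ 21.3, y ≈ -148.7 km.
Check against A (with the unrounded x, y): √((x + 44.3)²+(y − 163.3)²) = 318.82 ≈ 318.82 km. ✓

x ≈ 21.3 km, y ≈ -148.7 km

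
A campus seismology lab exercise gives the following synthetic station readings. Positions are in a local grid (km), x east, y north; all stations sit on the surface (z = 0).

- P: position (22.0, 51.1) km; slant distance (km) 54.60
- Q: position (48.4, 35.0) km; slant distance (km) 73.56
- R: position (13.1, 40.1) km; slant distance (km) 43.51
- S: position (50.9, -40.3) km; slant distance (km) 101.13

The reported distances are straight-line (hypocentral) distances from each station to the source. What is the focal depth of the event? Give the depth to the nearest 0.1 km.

Each station gives a sphere (x−x_i)² + (y−y_i)² + z² = d_i² (stations at z=0).
Subtracting the P sphere from Q and R: z² cancels, leaving linear equations in x and y:
52.8 x − 32.2 y = -1957.56
-17.8 x − 22.0 y = -227.55
Solving: x ≈ -20.602, y ≈ 27.012 km (keep extra digits for the depth step; rounded: -20.6, 27.0).
Then from the P sphere: z² = 54.60² − (x − 22.0)² − (y − 51.1)² with x = -20.602, y = 27.012, so z ≈ 24.207 ≈ 24.2 km.

24.2 km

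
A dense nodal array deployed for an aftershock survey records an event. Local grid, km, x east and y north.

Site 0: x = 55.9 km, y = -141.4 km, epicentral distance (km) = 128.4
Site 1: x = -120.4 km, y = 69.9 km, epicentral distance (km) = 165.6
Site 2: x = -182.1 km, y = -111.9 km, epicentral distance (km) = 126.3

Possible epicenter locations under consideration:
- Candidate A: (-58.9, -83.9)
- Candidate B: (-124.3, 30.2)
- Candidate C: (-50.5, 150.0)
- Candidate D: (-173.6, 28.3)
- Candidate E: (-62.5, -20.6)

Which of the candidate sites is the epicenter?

Candidate A

For each candidate, compare |candidate − station| to the reported distance:
Candidate A: residuals Site 0 0.0, Site 1 0.0, Site 2 0.0 → max 0.0 km
Candidate B: residuals Site 0 120.4, Site 1 125.7, Site 2 27.1 → max 125.7 km
Candidate C: residuals Site 0 181.8, Site 1 59.3, Site 2 166.8 → max 181.8 km
Candidate D: residuals Site 0 157.0, Site 1 98.1, Site 2 14.2 → max 157.0 km
Candidate E: residuals Site 0 40.7, Site 1 58.2, Site 2 24.2 → max 58.2 km
Only Candidate A has all residuals ≈ 0.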